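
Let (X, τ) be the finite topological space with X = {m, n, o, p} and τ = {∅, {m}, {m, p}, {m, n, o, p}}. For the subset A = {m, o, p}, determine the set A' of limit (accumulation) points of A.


A' = {n, o, p}

For each x ∈ X, list the open sets U ∈ τ with x ∈ U, then check whether U ∩ (A ∖ {x}) ≠ ∅ for every such U.
  x = m: open {m} ∋ x has {m} ∩ (A ∖ {m}) = ∅, so x is NOT a limit point.
  x = n: opens ∋ x are {m, n, o, p}; each meets A ∖ {n}, so x IS a limit point.
  x = o: opens ∋ x are {m, n, o, p}; each meets A ∖ {o}, so x IS a limit point.
  x = p: opens ∋ x are {m, p}, {m, n, o, p}; each meets A ∖ {p}, so x IS a limit point.
Collecting: A' = {n, o, p}.


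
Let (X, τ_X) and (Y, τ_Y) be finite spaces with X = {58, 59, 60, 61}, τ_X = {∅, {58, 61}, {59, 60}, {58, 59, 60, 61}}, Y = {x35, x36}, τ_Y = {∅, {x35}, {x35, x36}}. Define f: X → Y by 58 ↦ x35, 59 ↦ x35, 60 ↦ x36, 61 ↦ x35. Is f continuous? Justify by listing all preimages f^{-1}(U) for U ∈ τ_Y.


f is NOT continuous.

Compute f^{-1}(U) for each U ∈ τ_Y:
  U = ∅: f^{-1}(U) = ∅ ∈ τ_X ✓.
  U = {x35}: f^{-1}(U) = {58, 59, 61} ∉ τ_X ✗.
  U = {x35, x36}: f^{-1}(U) = {58, 59, 60, 61} ∈ τ_X ✓.
Found U = {x35} with f^{-1}(U) = {58, 59, 61} not in τ_X. Therefore f is NOT continuous.


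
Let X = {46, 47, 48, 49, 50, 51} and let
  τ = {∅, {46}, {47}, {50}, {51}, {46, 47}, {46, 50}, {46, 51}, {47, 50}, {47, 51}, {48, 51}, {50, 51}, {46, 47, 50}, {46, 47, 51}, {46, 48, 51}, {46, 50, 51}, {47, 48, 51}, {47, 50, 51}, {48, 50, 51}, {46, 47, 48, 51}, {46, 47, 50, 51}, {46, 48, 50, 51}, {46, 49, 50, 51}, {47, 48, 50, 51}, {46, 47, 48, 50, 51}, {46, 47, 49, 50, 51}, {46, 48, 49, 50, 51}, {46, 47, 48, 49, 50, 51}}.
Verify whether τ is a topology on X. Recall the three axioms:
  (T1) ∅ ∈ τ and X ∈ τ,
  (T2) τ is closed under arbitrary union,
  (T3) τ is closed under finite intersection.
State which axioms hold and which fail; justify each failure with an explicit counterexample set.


τ IS a topology on X.

Axiom (T1): ∅ ∈ τ? Yes; X ∈ τ? Yes.
Axiom (T2/T3): check pairwise unions and intersections of members of τ.
All pairwise intersections and unions checked — each lies in τ. Therefore τ satisfies (T1), (T2), (T3): it IS a topology on X.


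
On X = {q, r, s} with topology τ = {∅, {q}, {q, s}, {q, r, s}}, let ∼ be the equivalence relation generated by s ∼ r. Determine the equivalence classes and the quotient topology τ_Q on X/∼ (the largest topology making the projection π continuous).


X/∼ = {[q], [r=s]}; |τ_Q| = 3.

Equivalence classes: [q], [r=s].
Quotient map π: X → X/∼ sends q ↦ [q], r ↦ [r=s], s ↦ [r=s].
For each subset V ⊆ X/∼, compute π^{-1}(V) ⊆ X and check whether π^{-1}(V) ∈ τ. V is open in τ_Q iff π^{-1}(V) ∈ τ.
  V = {}: π^{-1}(V) = ∅ ∈ τ ✓.
  V = {[q]}: π^{-1}(V) = {q} ∈ τ ✓.
  V = {[r=s]}: π^{-1}(V) = {r, s} ∉ τ ✗.
  V = {[q], [r=s]}: π^{-1}(V) = {q, r, s} ∈ τ ✓.
Open sets in the quotient: τ_Q = {{}, {[q]}, {[q], [r=s]}} (3 elements).


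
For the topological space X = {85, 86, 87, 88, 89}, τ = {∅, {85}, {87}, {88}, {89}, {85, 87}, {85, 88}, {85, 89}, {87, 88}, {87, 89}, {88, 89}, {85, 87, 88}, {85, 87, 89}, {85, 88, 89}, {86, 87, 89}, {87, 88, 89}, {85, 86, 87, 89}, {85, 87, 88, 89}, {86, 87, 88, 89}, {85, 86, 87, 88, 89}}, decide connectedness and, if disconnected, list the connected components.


(X, τ) is disconnected; components = [{85}, {88}, {86, 87, 89}].

Find clopen sets (U ∈ τ with X ∖ U ∈ τ):
  U = ∅, X ∖ U = {85, 86, 87, 88, 89} — both open, so U is clopen.
  U = {85}, X ∖ U = {86, 87, 88, 89} — both open, so U is clopen.
  U = {88}, X ∖ U = {85, 86, 87, 89} — both open, so U is clopen.
  U = {85, 88}, X ∖ U = {86, 87, 89} — both open, so U is clopen.
  U = {86, 87, 89}, X ∖ U = {85, 88} — both open, so U is clopen.
  U = {85, 86, 87, 89}, X ∖ U = {88} — both open, so U is clopen.
  U = {86, 87, 88, 89}, X ∖ U = {85} — both open, so U is clopen.
  U = {85, 86, 87, 88, 89}, X ∖ U = ∅ — both open, so U is clopen.
Nontrivial clopen(s) exist: e.g. {85}. So (X, τ) is disconnected.
Compute connected components by grouping points that agree on all clopens:
  component: {85}
  component: {88}
  component: {86, 87, 89}


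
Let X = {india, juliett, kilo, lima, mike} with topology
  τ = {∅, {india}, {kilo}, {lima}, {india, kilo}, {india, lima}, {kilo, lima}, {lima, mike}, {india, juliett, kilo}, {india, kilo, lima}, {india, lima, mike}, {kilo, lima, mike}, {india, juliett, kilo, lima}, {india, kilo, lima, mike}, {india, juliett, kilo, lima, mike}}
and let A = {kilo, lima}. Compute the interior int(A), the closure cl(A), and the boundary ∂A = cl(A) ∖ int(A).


int(A) = {kilo, lima}, cl(A) = {juliett, kilo, lima, mike}, ∂A = {juliett, mike}.

Closed sets in (X, τ) are complements of opens:
  closed(X, τ) = {∅, {juliett}, {mike}, {india, juliett}, {juliett, kilo}, {juliett, mike}, {lima, mike}, {india, juliett, kilo}, {india, juliett, mike}, {juliett, kilo, mike}, {juliett, lima, mike}, {india, juliett, kilo, mike}, {india, juliett, lima, mike}, {juliett, kilo, lima, mike}, {india, juliett, kilo, lima, mike}}.
int(A) = ⋃ {U ∈ τ : U ⊆ A}. Opens contained in A: ∅, {kilo}, {lima}, {kilo, lima}.
Taking the union of these: int(A) = {kilo, lima}.
cl(A) = ⋂ {C closed : A ⊆ C}. Closed sets containing A: {juliett, kilo, lima, mike}, {india, juliett, kilo, lima, mike}.
Intersecting these: cl(A) = {juliett, kilo, lima, mike}.
∂A = cl(A) ∖ int(A) = {juliett, kilo, lima, mike} ∖ {kilo, lima} = {juliett, mike}.


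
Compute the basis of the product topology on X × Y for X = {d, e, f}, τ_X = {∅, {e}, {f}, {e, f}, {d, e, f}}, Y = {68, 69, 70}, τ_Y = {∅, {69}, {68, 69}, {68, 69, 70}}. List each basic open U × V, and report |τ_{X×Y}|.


Basis B = {∅ × ∅, {e} × {69}, {f} × {69}, {e} × {68, 69}, {e, f} × {69}, {f} × {68, 69}, {d, e, f} × {69}, {e} × {68, 69, 70}, {f} × {68, 69, 70}, {e, f} × {68, 69}, {d, e, f} × {68, 69}, {e, f} × {68, 69, 70}, {d, e, f} × {68, 69, 70}}; |τ_{X×Y}| = 30.

Enumerate products U × V with U ∈ τ_X, V ∈ τ_Y (deduplicated):
  ∅ × ∅ = {} (∅)
  {e} × {69} = {(e,69)}
  {f} × {69} = {(f,69)}
  {e} × {68, 69} = {(e,68), (e,69)}
  {e, f} × {69} = {(e,69), (f,69)}
  {f} × {68, 69} = {(f,68), (f,69)}
  {d, e, f} × {69} = {(d,69), (e,69), (f,69)}
  {e} × {68, 69, 70} = {(e,68), (e,69), (e,70)}
  {f} × {68, 69, 70} = {(f,68), (f,69), (f,70)}
  {e, f} × {68, 69} = {(e,68), (e,69), (f,68), (f,69)}
  {d, e, f} × {68, 69} = {(d,68), (d,69), (e,68), (e,69), (f,68), (f,69)}
  {e, f} × {68, 69, 70} = {(e,68), (e,69), (e,70), (f,68), (f,69), (f,70)}
  {d, e, f} × {68, 69, 70} = {(d,68), (d,69), (d,70), (e,68), (e,69), (e,70), (f,68), (f,69), (f,70)}
These 13 distinct sets form the basis B.
Close under arbitrary unions to get τ_{X×Y}; counting gives |τ_{X×Y}| = 30.


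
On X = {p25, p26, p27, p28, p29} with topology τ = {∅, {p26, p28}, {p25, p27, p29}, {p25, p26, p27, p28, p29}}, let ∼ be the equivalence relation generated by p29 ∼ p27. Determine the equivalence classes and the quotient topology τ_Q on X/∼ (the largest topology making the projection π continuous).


X/∼ = {[p25], [p26], [p27=p29], [p28]}; |τ_Q| = 4.

Equivalence classes: [p25], [p26], [p27=p29], [p28].
Quotient map π: X → X/∼ sends p25 ↦ [p25], p26 ↦ [p26], p27 ↦ [p27=p29], p28 ↦ [p28], p29 ↦ [p27=p29].
For each subset V ⊆ X/∼, compute π^{-1}(V) ⊆ X and check whether π^{-1}(V) ∈ τ. V is open in τ_Q iff π^{-1}(V) ∈ τ.
  V = {}: π^{-1}(V) = ∅ ∈ τ ✓.
  V = {[p25]}: π^{-1}(V) = {p25} ∉ τ ✗.
  V = {[p26]}: π^{-1}(V) = {p26} ∉ τ ✗.
  V = {[p25], [p26]}: π^{-1}(V) = {p25, p26} ∉ τ ✗.
  V = {[p27=p29]}: π^{-1}(V) = {p27, p29} ∉ τ ✗.
  V = {[p25], [p27=p29]}: π^{-1}(V) = {p25, p27, p29} ∈ τ ✓.
  V = {[p26], [p27=p29]}: π^{-1}(V) = {p26, p27, p29} ∉ τ ✗.
  V = {[p25], [p26], [p27=p29]}: π^{-1}(V) = {p25, p26, p27, p29} ∉ τ ✗.
  V = {[p28]}: π^{-1}(V) = {p28} ∉ τ ✗.
  V = {[p25], [p28]}: π^{-1}(V) = {p25, p28} ∉ τ ✗.
  V = {[p26], [p28]}: π^{-1}(V) = {p26, p28} ∈ τ ✓.
  V = {[p25], [p26], [p28]}: π^{-1}(V) = {p25, p26, p28} ∉ τ ✗.
  V = {[p27=p29], [p28]}: π^{-1}(V) = {p27, p28, p29} ∉ τ ✗.
  V = {[p25], [p27=p29], [p28]}: π^{-1}(V) = {p25, p27, p28, p29} ∉ τ ✗.
  V = {[p26], [p27=p29], [p28]}: π^{-1}(V) = {p26, p27, p28, p29} ∉ τ ✗.
  V = {[p25], [p26], [p27=p29], [p28]}: π^{-1}(V) = {p25, p26, p27, p28, p29} ∈ τ ✓.
Open sets in the quotient: τ_Q = {{}, {[p25], [p27=p29]}, {[p26], [p28]}, {[p25], [p26], [p27=p29], [p28]}} (4 elements).


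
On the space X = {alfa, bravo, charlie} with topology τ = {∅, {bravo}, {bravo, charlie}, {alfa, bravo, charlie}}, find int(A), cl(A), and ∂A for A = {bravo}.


int(A) = {bravo}, cl(A) = {alfa, bravo, charlie}, ∂A = {alfa, charlie}.

Closed sets in (X, τ) are complements of opens:
  closed(X, τ) = {∅, {alfa}, {alfa, charlie}, {alfa, bravo, charlie}}.
int(A) = ⋃ {U ∈ τ : U ⊆ A}. Opens contained in A: ∅, {bravo}.
Taking the union of these: int(A) = {bravo}.
cl(A) = ⋂ {C closed : A ⊆ C}. Closed sets containing A: {alfa, bravo, charlie}.
Intersecting these: cl(A) = {alfa, bravo, charlie}.
∂A = cl(A) ∖ int(A) = {alfa, bravo, charlie} ∖ {bravo} = {alfa, charlie}.


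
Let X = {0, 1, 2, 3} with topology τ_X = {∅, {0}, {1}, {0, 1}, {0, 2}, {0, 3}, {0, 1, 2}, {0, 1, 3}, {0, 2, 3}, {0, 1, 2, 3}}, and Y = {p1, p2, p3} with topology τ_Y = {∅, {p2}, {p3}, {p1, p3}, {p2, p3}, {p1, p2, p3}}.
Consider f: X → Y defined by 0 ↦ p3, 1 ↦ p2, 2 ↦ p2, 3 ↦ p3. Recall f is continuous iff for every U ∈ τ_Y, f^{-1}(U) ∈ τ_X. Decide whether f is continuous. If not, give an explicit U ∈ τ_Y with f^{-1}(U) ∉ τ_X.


f is NOT continuous.

Compute f^{-1}(U) for each U ∈ τ_Y:
  U = ∅: f^{-1}(U) = ∅ ∈ τ_X ✓.
  U = {p2}: f^{-1}(U) = {1, 2} ∉ τ_X ✗.
  U = {p3}: f^{-1}(U) = {0, 3} ∈ τ_X ✓.
  U = {p1, p3}: f^{-1}(U) = {0, 3} ∈ τ_X ✓.
  U = {p2, p3}: f^{-1}(U) = {0, 1, 2, 3} ∈ τ_X ✓.
  U = {p1, p2, p3}: f^{-1}(U) = {0, 1, 2, 3} ∈ τ_X ✓.
Found U = {p2} with f^{-1}(U) = {1, 2} not in τ_X. Therefore f is NOT continuous.


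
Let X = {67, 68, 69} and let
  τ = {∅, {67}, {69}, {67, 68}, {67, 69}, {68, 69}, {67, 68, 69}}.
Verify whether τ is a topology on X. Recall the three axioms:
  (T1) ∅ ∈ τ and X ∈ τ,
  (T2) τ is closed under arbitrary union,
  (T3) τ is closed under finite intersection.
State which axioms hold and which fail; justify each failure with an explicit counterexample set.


τ is NOT a topology on X.

Axiom (T1): ∅ ∈ τ? Yes; X ∈ τ? Yes.
Axiom (T2/T3): check pairwise unions and intersections of members of τ.
Counterexample for (T3): {67, 68} ∩ {68, 69} = {68} ∉ τ. Therefore τ is NOT a topology.


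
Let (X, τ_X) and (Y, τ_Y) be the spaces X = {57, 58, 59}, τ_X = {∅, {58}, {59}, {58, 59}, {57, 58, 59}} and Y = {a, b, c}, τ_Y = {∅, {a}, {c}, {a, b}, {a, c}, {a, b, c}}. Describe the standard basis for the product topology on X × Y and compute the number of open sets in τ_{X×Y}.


Basis B = {∅ × ∅, {58} × {a}, {58} × {c}, {59} × {a}, {59} × {c}, {58} × {a, b}, {58} × {a, c}, {58, 59} × {a}, {58, 59} × {c}, {59} × {a, b}, {59} × {a, c}, {57, 58, 59} × {a}, {57, 58, 59} × {c}, {58} × {a, b, c}, {59} × {a, b, c}, {58, 59} × {a, b}, {58, 59} × {a, c}, {57, 58, 59} × {a, b}, {57, 58, 59} × {a, c}, {58, 59} × {a, b, c}, {57, 58, 59} × {a, b, c}}; |τ_{X×Y}| = 70.

Enumerate products U × V with U ∈ τ_X, V ∈ τ_Y (deduplicated):
  ∅ × ∅ = {} (∅)
  {58} × {a} = {(58,a)}
  {58} × {c} = {(58,c)}
  {59} × {a} = {(59,a)}
  {59} × {c} = {(59,c)}
  {58} × {a, b} = {(58,a), (58,b)}
  {58} × {a, c} = {(58,a), (58,c)}
  {58, 59} × {a} = {(58,a), (59,a)}
  {58, 59} × {c} = {(58,c), (59,c)}
  {59} × {a, b} = {(59,a), (59,b)}
  {59} × {a, c} = {(59,a), (59,c)}
  {57, 58, 59} × {a} = {(57,a), (58,a), (59,a)}
  {57, 58, 59} × {c} = {(57,c), (58,c), (59,c)}
  {58} × {a, b, c} = {(58,a), (58,b), (58,c)}
  {59} × {a, b, c} = {(59,a), (59,b), (59,c)}
  {58, 59} × {a, b} = {(58,a), (58,b), (59,a), (59,b)}
  {58, 59} × {a, c} = {(58,a), (58,c), (59,a), (59,c)}
  {57, 58, 59} × {a, b} = {(57,a), (57,b), (58,a), (58,b), (59,a), (59,b)}
  {57, 58, 59} × {a, c} = {(57,a), (57,c), (58,a), (58,c), (59,a), (59,c)}
  {58, 59} × {a, b, c} = {(58,a), (58,b), (58,c), (59,a), (59,b), (59,c)}
  {57, 58, 59} × {a, b, c} = {(57,a), (57,b), (57,c), (58,a), (58,b), (58,c), (59,a), (59,b), (59,c)}
These 21 distinct sets form the basis B.
Close under arbitrary unions to get τ_{X×Y}; counting gives |τ_{X×Y}| = 70.


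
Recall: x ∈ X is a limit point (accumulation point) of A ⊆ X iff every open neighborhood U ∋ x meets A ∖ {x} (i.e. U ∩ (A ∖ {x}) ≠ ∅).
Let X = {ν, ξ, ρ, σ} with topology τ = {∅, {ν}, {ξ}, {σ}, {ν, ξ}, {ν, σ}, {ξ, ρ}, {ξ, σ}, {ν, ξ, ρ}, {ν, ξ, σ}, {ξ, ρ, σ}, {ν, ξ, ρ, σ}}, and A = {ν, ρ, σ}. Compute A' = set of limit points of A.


A' = ∅

For each x ∈ X, list the open sets U ∈ τ with x ∈ U, then check whether U ∩ (A ∖ {x}) ≠ ∅ for every such U.
  x = ν: open {ν} ∋ x has {ν} ∩ (A ∖ {ν}) = ∅, so x is NOT a limit point.
  x = ξ: open {ξ} ∋ x has {ξ} ∩ (A ∖ {ξ}) = ∅, so x is NOT a limit point.
  x = ρ: open {ξ, ρ} ∋ x has {ξ, ρ} ∩ (A ∖ {ρ}) = ∅, so x is NOT a limit point.
  x = σ: open {σ} ∋ x has {σ} ∩ (A ∖ {σ}) = ∅, so x is NOT a limit point.
Collecting: A' = ∅.


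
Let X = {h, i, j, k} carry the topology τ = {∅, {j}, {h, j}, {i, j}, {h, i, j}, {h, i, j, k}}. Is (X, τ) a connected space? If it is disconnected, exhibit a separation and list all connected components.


(X, τ) is connected.

Find clopen sets (U ∈ τ with X ∖ U ∈ τ):
  U = ∅, X ∖ U = {h, i, j, k} — both open, so U is clopen.
  U = {h, i, j, k}, X ∖ U = ∅ — both open, so U is clopen.
Only trivial clopens (∅ and X) exist, so (X, τ) is connected.
Compute connected components by grouping points that agree on all clopens:
  component: {h, i, j, k}


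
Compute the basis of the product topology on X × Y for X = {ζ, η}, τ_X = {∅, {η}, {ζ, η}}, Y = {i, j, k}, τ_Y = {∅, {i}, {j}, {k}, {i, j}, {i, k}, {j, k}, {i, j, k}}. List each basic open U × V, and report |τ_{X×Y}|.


Basis B = {∅ × ∅, {η} × {i}, {η} × {j}, {η} × {k}, {ζ, η} × {i}, {ζ, η} × {j}, {ζ, η} × {k}, {η} × {i, j}, {η} × {i, k}, {η} × {j, k}, {η} × {i, j, k}, {ζ, η} × {i, j}, {ζ, η} × {i, k}, {ζ, η} × {j, k}, {ζ, η} × {i, j, k}}; |τ_{X×Y}| = 27.

Enumerate products U × V with U ∈ τ_X, V ∈ τ_Y (deduplicated):
  ∅ × ∅ = {} (∅)
  {η} × {i} = {(η,i)}
  {η} × {j} = {(η,j)}
  {η} × {k} = {(η,k)}
  {ζ, η} × {i} = {(ζ,i), (η,i)}
  {ζ, η} × {j} = {(ζ,j), (η,j)}
  {ζ, η} × {k} = {(ζ,k), (η,k)}
  {η} × {i, j} = {(η,i), (η,j)}
  {η} × {i, k} = {(η,i), (η,k)}
  {η} × {j, k} = {(η,j), (η,k)}
  {η} × {i, j, k} = {(η,i), (η,j), (η,k)}
  {ζ, η} × {i, j} = {(ζ,i), (ζ,j), (η,i), (η,j)}
  {ζ, η} × {i, k} = {(ζ,i), (ζ,k), (η,i), (η,k)}
  {ζ, η} × {j, k} = {(ζ,j), (ζ,k), (η,j), (η,k)}
  {ζ, η} × {i, j, k} = {(ζ,i), (ζ,j), (ζ,k), (η,i), (η,j), (η,k)}
These 15 distinct sets form the basis B.
Close under arbitrary unions to get τ_{X×Y}; counting gives |τ_{X×Y}| = 27.


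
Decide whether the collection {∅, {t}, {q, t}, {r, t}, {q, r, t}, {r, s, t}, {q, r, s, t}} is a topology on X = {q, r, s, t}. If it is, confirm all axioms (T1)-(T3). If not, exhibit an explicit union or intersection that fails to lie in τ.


τ IS a topology on X.

Axiom (T1): ∅ ∈ τ? Yes; X ∈ τ? Yes.
Axiom (T2/T3): check pairwise unions and intersections of members of τ.
All pairwise intersections and unions checked — each lies in τ. Therefore τ satisfies (T1), (T2), (T3): it IS a topology on X.


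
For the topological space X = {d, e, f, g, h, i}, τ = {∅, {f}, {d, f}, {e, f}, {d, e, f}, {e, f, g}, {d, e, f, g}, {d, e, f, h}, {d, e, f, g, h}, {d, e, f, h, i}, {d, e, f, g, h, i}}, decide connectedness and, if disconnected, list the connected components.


(X, τ) is connected.

Find clopen sets (U ∈ τ with X ∖ U ∈ τ):
  U = ∅, X ∖ U = {d, e, f, g, h, i} — both open, so U is clopen.
  U = {d, e, f, g, h, i}, X ∖ U = ∅ — both open, so U is clopen.
Only trivial clopens (∅ and X) exist, so (X, τ) is connected.
Compute connected components by grouping points that agree on all clopens:
  component: {d, e, f, g, h, i}


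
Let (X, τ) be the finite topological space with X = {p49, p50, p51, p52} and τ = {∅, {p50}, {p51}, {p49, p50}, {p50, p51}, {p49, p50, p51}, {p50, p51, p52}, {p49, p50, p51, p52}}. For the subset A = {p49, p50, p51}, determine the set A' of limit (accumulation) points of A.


A' = {p49, p52}

For each x ∈ X, list the open sets U ∈ τ with x ∈ U, then check whether U ∩ (A ∖ {x}) ≠ ∅ for every such U.
  x = p49: opens ∋ x are {p49, p50}, {p49, p50, p51}, {p49, p50, p51, p52}; each meets A ∖ {p49}, so x IS a limit point.
  x = p50: open {p50} ∋ x has {p50} ∩ (A ∖ {p50}) = ∅, so x is NOT a limit point.
  x = p51: open {p51} ∋ x has {p51} ∩ (A ∖ {p51}) = ∅, so x is NOT a limit point.
  x = p52: opens ∋ x are {p50, p51, p52}, {p49, p50, p51, p52}; each meets A ∖ {p52}, so x IS a limit point.
Collecting: A' = {p49, p52}.


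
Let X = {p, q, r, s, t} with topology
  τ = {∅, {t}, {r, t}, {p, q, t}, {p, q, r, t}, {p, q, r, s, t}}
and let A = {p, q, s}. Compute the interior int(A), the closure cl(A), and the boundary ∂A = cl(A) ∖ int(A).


int(A) = ∅, cl(A) = {p, q, s}, ∂A = {p, q, s}.

Closed sets in (X, τ) are complements of opens:
  closed(X, τ) = {∅, {s}, {r, s}, {p, q, s}, {p, q, r, s}, {p, q, r, s, t}}.
int(A) = ⋃ {U ∈ τ : U ⊆ A}. Opens contained in A: ∅.
Taking the union of these: int(A) = ∅.
cl(A) = ⋂ {C closed : A ⊆ C}. Closed sets containing A: {p, q, s}, {p, q, r, s}, {p, q, r, s, t}.
Intersecting these: cl(A) = {p, q, s}.
∂A = cl(A) ∖ int(A) = {p, q, s} ∖ ∅ = {p, q, s}.


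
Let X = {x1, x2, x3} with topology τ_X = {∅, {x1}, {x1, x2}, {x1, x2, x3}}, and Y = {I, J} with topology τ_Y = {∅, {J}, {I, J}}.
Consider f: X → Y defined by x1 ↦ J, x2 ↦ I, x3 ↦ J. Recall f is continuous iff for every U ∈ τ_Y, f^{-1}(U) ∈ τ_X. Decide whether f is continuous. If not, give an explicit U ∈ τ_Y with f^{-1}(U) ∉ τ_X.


f is NOT continuous.

Compute f^{-1}(U) for each U ∈ τ_Y:
  U = ∅: f^{-1}(U) = ∅ ∈ τ_X ✓.
  U = {J}: f^{-1}(U) = {x1, x3} ∉ τ_X ✗.
  U = {I, J}: f^{-1}(U) = {x1, x2, x3} ∈ τ_X ✓.
Found U = {J} with f^{-1}(U) = {x1, x3} not in τ_X. Therefore f is NOT continuous.


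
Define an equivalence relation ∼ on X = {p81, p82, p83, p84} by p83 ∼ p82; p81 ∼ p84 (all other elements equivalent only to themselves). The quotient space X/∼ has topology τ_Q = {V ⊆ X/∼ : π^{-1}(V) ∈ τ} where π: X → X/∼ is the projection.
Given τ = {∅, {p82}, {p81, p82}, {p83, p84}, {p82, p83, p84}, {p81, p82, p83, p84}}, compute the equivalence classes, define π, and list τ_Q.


X/∼ = {[p81=p84], [p82=p83]}; |τ_Q| = 2.

Equivalence classes: [p81=p84], [p82=p83].
Quotient map π: X → X/∼ sends p81 ↦ [p81=p84], p82 ↦ [p82=p83], p83 ↦ [p82=p83], p84 ↦ [p81=p84].
For each subset V ⊆ X/∼, compute π^{-1}(V) ⊆ X and check whether π^{-1}(V) ∈ τ. V is open in τ_Q iff π^{-1}(V) ∈ τ.
  V = {}: π^{-1}(V) = ∅ ∈ τ ✓.
  V = {[p81=p84]}: π^{-1}(V) = {p81, p84} ∉ τ ✗.
  V = {[p82=p83]}: π^{-1}(V) = {p82, p83} ∉ τ ✗.
  V = {[p81=p84], [p82=p83]}: π^{-1}(V) = {p81, p82, p83, p84} ∈ τ ✓.
Open sets in the quotient: τ_Q = {{}, {[p81=p84], [p82=p83]}} (2 elements).


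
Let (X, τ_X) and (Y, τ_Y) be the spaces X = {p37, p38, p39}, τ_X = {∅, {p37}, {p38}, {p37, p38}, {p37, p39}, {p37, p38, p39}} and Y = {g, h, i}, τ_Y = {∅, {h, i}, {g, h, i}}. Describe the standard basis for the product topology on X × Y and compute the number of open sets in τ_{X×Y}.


Basis B = {∅ × ∅, {p37} × {h, i}, {p38} × {h, i}, {p37} × {g, h, i}, {p38} × {g, h, i}, {p37, p38} × {h, i}, {p37, p39} × {h, i}, {p37, p38} × {g, h, i}, {p37, p39} × {g, h, i}, {p37, p38, p39} × {h, i}, {p37, p38, p39} × {g, h, i}}; |τ_{X×Y}| = 18.

Enumerate products U × V with U ∈ τ_X, V ∈ τ_Y (deduplicated):
  ∅ × ∅ = {} (∅)
  {p37} × {h, i} = {(p37,h), (p37,i)}
  {p38} × {h, i} = {(p38,h), (p38,i)}
  {p37} × {g, h, i} = {(p37,g), (p37,h), (p37,i)}
  {p38} × {g, h, i} = {(p38,g), (p38,h), (p38,i)}
  {p37, p38} × {h, i} = {(p37,h), (p37,i), (p38,h), (p38,i)}
  {p37, p39} × {h, i} = {(p37,h), (p37,i), (p39,h), (p39,i)}
  {p37, p38} × {g, h, i} = {(p37,g), (p37,h), (p37,i), (p38,g), (p38,h), (p38,i)}
  {p37, p39} × {g, h, i} = {(p37,g), (p37,h), (p37,i), (p39,g), (p39,h), (p39,i)}
  {p37, p38, p39} × {h, i} = {(p37,h), (p37,i), (p38,h), (p38,i), (p39,h), (p39,i)}
  {p37, p38, p39} × {g, h, i} = {(p37,g), (p37,h), (p37,i), (p38,g), (p38,h), (p38,i), (p39,g), (p39,h), (p39,i)}
These 11 distinct sets form the basis B.
Close under arbitrary unions to get τ_{X×Y}; counting gives |τ_{X×Y}| = 18.


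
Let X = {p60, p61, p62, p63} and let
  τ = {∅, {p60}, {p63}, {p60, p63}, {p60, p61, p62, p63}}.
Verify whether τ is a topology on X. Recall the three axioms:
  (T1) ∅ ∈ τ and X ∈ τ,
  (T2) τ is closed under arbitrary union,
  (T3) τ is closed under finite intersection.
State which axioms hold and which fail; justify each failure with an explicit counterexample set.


τ IS a topology on X.

Axiom (T1): ∅ ∈ τ? Yes; X ∈ τ? Yes.
Axiom (T2/T3): check pairwise unions and intersections of members of τ.
All pairwise intersections and unions checked — each lies in τ. Therefore τ satisfies (T1), (T2), (T3): it IS a topology on X.


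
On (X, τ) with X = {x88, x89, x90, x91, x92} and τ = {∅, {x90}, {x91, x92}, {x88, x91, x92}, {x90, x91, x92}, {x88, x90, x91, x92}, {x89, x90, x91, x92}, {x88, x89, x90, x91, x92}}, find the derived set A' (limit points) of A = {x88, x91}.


A' = {x88, x89, x92}

For each x ∈ X, list the open sets U ∈ τ with x ∈ U, then check whether U ∩ (A ∖ {x}) ≠ ∅ for every such U.
  x = x88: opens ∋ x are {x88, x91, x92}, {x88, x90, x91, x92}, {x88, x89, x90, x91, x92}; each meets A ∖ {x88}, so x IS a limit point.
  x = x89: opens ∋ x are {x89, x90, x91, x92}, {x88, x89, x90, x91, x92}; each meets A ∖ {x89}, so x IS a limit point.
  x = x90: open {x90} ∋ x has {x90} ∩ (A ∖ {x90}) = ∅, so x is NOT a limit point.
  x = x91: open {x91, x92} ∋ x has {x91, x92} ∩ (A ∖ {x91}) = ∅, so x is NOT a limit point.
  x = x92: opens ∋ x are {x91, x92}, {x88, x91, x92}, {x90, x91, x92}, {x88, x90, x91, x92}, {x89, x90, x91, x92}, {x88, x89, x90, x91, x92}; each meets A ∖ {x92}, so x IS a limit point.
Collecting: A' = {x88, x89, x92}.


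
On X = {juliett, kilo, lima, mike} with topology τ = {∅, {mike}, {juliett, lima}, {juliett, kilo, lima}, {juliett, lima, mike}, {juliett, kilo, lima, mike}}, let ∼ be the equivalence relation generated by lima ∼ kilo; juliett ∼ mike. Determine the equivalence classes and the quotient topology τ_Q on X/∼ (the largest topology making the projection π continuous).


X/∼ = {[juliett=mike], [kilo=lima]}; |τ_Q| = 2.

Equivalence classes: [juliett=mike], [kilo=lima].
Quotient map π: X → X/∼ sends juliett ↦ [juliett=mike], kilo ↦ [kilo=lima], lima ↦ [kilo=lima], mike ↦ [juliett=mike].
For each subset V ⊆ X/∼, compute π^{-1}(V) ⊆ X and check whether π^{-1}(V) ∈ τ. V is open in τ_Q iff π^{-1}(V) ∈ τ.
  V = {}: π^{-1}(V) = ∅ ∈ τ ✓.
  V = {[juliett=mike]}: π^{-1}(V) = {juliett, mike} ∉ τ ✗.
  V = {[kilo=lima]}: π^{-1}(V) = {kilo, lima} ∉ τ ✗.
  V = {[juliett=mike], [kilo=lima]}: π^{-1}(V) = {juliett, kilo, lima, mike} ∈ τ ✓.
Open sets in the quotient: τ_Q = {{}, {[juliett=mike], [kilo=lima]}} (2 elements).


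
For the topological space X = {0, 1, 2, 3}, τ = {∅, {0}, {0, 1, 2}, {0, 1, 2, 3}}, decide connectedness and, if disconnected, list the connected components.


(X, τ) is connected.

Find clopen sets (U ∈ τ with X ∖ U ∈ τ):
  U = ∅, X ∖ U = {0, 1, 2, 3} — both open, so U is clopen.
  U = {0, 1, 2, 3}, X ∖ U = ∅ — both open, so U is clopen.
Only trivial clopens (∅ and X) exist, so (X, τ) is connected.
Compute connected components by grouping points that agree on all clopens:
  component: {0, 1, 2, 3}


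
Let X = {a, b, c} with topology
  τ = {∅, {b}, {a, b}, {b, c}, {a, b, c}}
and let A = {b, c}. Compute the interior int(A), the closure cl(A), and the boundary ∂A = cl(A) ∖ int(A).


int(A) = {b, c}, cl(A) = {a, b, c}, ∂A = {a}.

Closed sets in (X, τ) are complements of opens:
  closed(X, τ) = {∅, {a}, {c}, {a, c}, {a, b, c}}.
int(A) = ⋃ {U ∈ τ : U ⊆ A}. Opens contained in A: ∅, {b}, {b, c}.
Taking the union of these: int(A) = {b, c}.
cl(A) = ⋂ {C closed : A ⊆ C}. Closed sets containing A: {a, b, c}.
Intersecting these: cl(A) = {a, b, c}.
∂A = cl(A) ∖ int(A) = {a, b, c} ∖ {b, c} = {a}.


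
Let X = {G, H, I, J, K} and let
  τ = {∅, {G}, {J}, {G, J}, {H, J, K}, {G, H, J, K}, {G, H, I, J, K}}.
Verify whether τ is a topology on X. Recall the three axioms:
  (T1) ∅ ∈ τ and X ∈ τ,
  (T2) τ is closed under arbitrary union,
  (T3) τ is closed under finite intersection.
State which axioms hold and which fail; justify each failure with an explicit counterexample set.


τ IS a topology on X.

Axiom (T1): ∅ ∈ τ? Yes; X ∈ τ? Yes.
Axiom (T2/T3): check pairwise unions and intersections of members of τ.
All pairwise intersections and unions checked — each lies in τ. Therefore τ satisfies (T1), (T2), (T3): it IS a topology on X.


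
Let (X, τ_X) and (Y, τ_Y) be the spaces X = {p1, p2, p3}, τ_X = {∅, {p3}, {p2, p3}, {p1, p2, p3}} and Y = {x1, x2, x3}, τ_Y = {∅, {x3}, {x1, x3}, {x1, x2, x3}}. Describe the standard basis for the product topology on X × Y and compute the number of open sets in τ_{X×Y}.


Basis B = {∅ × ∅, {p3} × {x3}, {p2, p3} × {x3}, {p3} × {x1, x3}, {p1, p2, p3} × {x3}, {p3} × {x1, x2, x3}, {p2, p3} × {x1, x3}, {p1, p2, p3} × {x1, x3}, {p2, p3} × {x1, x2, x3}, {p1, p2, p3} × {x1, x2, x3}}; |τ_{X×Y}| = 20.

Enumerate products U × V with U ∈ τ_X, V ∈ τ_Y (deduplicated):
  ∅ × ∅ = {} (∅)
  {p3} × {x3} = {(p3,x3)}
  {p2, p3} × {x3} = {(p2,x3), (p3,x3)}
  {p3} × {x1, x3} = {(p3,x1), (p3,x3)}
  {p1, p2, p3} × {x3} = {(p1,x3), (p2,x3), (p3,x3)}
  {p3} × {x1, x2, x3} = {(p3,x1), (p3,x2), (p3,x3)}
  {p2, p3} × {x1, x3} = {(p2,x1), (p2,x3), (p3,x1), (p3,x3)}
  {p1, p2, p3} × {x1, x3} = {(p1,x1), (p1,x3), (p2,x1), (p2,x3), (p3,x1), (p3,x3)}
  {p2, p3} × {x1, x2, x3} = {(p2,x1), (p2,x2), (p2,x3), (p3,x1), (p3,x2), (p3,x3)}
  {p1, p2, p3} × {x1, x2, x3} = {(p1,x1), (p1,x2), (p1,x3), (p2,x1), (p2,x2), (p2,x3), (p3,x1), (p3,x2), (p3,x3)}
These 10 distinct sets form the basis B.
Close under arbitrary unions to get τ_{X×Y}; counting gives |τ_{X×Y}| = 20.


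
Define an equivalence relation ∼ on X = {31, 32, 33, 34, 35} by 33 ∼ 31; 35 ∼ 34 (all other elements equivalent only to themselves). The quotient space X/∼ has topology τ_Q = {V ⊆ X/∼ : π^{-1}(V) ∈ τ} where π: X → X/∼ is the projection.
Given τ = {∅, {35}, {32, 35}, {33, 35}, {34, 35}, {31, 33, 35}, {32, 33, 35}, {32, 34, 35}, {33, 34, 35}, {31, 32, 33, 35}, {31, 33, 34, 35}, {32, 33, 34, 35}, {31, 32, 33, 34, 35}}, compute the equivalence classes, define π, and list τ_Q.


X/∼ = {[31=33], [32], [34=35]}; |τ_Q| = 5.

Equivalence classes: [31=33], [32], [34=35].
Quotient map π: X → X/∼ sends 31 ↦ [31=33], 32 ↦ [32], 33 ↦ [31=33], 34 ↦ [34=35], 35 ↦ [34=35].
For each subset V ⊆ X/∼, compute π^{-1}(V) ⊆ X and check whether π^{-1}(V) ∈ τ. V is open in τ_Q iff π^{-1}(V) ∈ τ.
  V = {}: π^{-1}(V) = ∅ ∈ τ ✓.
  V = {[31=33]}: π^{-1}(V) = {31, 33} ∉ τ ✗.
  V = {[32]}: π^{-1}(V) = {32} ∉ τ ✗.
  V = {[31=33], [32]}: π^{-1}(V) = {31, 32, 33} ∉ τ ✗.
  V = {[34=35]}: π^{-1}(V) = {34, 35} ∈ τ ✓.
  V = {[31=33], [34=35]}: π^{-1}(V) = {31, 33, 34, 35} ∈ τ ✓.
  V = {[32], [34=35]}: π^{-1}(V) = {32, 34, 35} ∈ τ ✓.
  V = {[31=33], [32], [34=35]}: π^{-1}(V) = {31, 32, 33, 34, 35} ∈ τ ✓.
Open sets in the quotient: τ_Q = {{}, {[34=35]}, {[31=33], [34=35]}, {[32], [34=35]}, {[31=33], [32], [34=35]}} (5 elements).


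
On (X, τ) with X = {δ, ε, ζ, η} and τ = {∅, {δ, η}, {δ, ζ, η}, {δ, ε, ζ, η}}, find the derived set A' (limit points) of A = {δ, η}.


A' = {δ, ε, ζ, η}

For each x ∈ X, list the open sets U ∈ τ with x ∈ U, then check whether U ∩ (A ∖ {x}) ≠ ∅ for every such U.
  x = δ: opens ∋ x are {δ, η}, {δ, ζ, η}, {δ, ε, ζ, η}; each meets A ∖ {δ}, so x IS a limit point.
  x = ε: opens ∋ x are {δ, ε, ζ, η}; each meets A ∖ {ε}, so x IS a limit point.
  x = ζ: opens ∋ x are {δ, ζ, η}, {δ, ε, ζ, η}; each meets A ∖ {ζ}, so x IS a limit point.
  x = η: opens ∋ x are {δ, η}, {δ, ζ, η}, {δ, ε, ζ, η}; each meets A ∖ {η}, so x IS a limit point.
Collecting: A' = {δ, ε, ζ, η}.


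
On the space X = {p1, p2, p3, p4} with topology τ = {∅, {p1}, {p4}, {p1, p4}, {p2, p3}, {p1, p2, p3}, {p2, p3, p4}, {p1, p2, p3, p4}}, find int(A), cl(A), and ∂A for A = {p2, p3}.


int(A) = {p2, p3}, cl(A) = {p2, p3}, ∂A = ∅.

Closed sets in (X, τ) are complements of opens:
  closed(X, τ) = {∅, {p1}, {p4}, {p1, p4}, {p2, p3}, {p1, p2, p3}, {p2, p3, p4}, {p1, p2, p3, p4}}.
int(A) = ⋃ {U ∈ τ : U ⊆ A}. Opens contained in A: ∅, {p2, p3}.
Taking the union of these: int(A) = {p2, p3}.
cl(A) = ⋂ {C closed : A ⊆ C}. Closed sets containing A: {p2, p3}, {p1, p2, p3}, {p2, p3, p4}, {p1, p2, p3, p4}.
Intersecting these: cl(A) = {p2, p3}.
∂A = cl(A) ∖ int(A) = {p2, p3} ∖ {p2, p3} = ∅.


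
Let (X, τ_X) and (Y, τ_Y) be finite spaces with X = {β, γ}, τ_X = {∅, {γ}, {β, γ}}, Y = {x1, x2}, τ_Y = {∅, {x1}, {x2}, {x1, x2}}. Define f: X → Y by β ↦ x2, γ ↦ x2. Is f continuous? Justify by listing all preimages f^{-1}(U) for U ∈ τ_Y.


f IS continuous.

Compute f^{-1}(U) for each U ∈ τ_Y:
  U = ∅: f^{-1}(U) = ∅ ∈ τ_X ✓.
  U = {x1}: f^{-1}(U) = ∅ ∈ τ_X ✓.
  U = {x2}: f^{-1}(U) = {β, γ} ∈ τ_X ✓.
  U = {x1, x2}: f^{-1}(U) = {β, γ} ∈ τ_X ✓.
Every preimage lies in τ_X, so f IS continuous.


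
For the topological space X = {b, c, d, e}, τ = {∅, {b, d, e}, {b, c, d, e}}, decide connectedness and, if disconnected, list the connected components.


(X, τ) is connected.

Find clopen sets (U ∈ τ with X ∖ U ∈ τ):
  U = ∅, X ∖ U = {b, c, d, e} — both open, so U is clopen.
  U = {b, c, d, e}, X ∖ U = ∅ — both open, so U is clopen.
Only trivial clopens (∅ and X) exist, so (X, τ) is connected.
Compute connected components by grouping points that agree on all clopens:
  component: {b, c, d, e}


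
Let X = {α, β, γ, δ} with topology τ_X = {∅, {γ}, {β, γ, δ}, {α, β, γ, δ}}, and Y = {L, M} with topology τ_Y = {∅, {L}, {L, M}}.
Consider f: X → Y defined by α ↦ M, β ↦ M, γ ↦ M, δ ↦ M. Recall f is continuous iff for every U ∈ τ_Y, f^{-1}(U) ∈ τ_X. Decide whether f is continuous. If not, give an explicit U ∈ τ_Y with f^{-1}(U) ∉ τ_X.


f IS continuous.

Compute f^{-1}(U) for each U ∈ τ_Y:
  U = ∅: f^{-1}(U) = ∅ ∈ τ_X ✓.
  U = {L}: f^{-1}(U) = ∅ ∈ τ_X ✓.
  U = {L, M}: f^{-1}(U) = {α, β, γ, δ} ∈ τ_X ✓.
Every preimage lies in τ_X, so f IS continuous.


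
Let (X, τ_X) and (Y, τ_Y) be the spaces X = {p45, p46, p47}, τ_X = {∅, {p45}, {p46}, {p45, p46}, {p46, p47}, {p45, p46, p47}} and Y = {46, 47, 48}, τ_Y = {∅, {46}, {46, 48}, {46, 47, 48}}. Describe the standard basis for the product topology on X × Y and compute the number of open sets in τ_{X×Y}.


Basis B = {∅ × ∅, {p45} × {46}, {p46} × {46}, {p45} × {46, 48}, {p45, p46} × {46}, {p46} × {46, 48}, {p46, p47} × {46}, {p45} × {46, 47, 48}, {p45, p46, p47} × {46}, {p46} × {46, 47, 48}, {p45, p46} × {46, 48}, {p46, p47} × {46, 48}, {p45, p46} × {46, 47, 48}, {p45, p46, p47} × {46, 48}, {p46, p47} × {46, 47, 48}, {p45, p46, p47} × {46, 47, 48}}; |τ_{X×Y}| = 40.

Enumerate products U × V with U ∈ τ_X, V ∈ τ_Y (deduplicated):
  ∅ × ∅ = {} (∅)
  {p45} × {46} = {(p45,46)}
  {p46} × {46} = {(p46,46)}
  {p45} × {46, 48} = {(p45,46), (p45,48)}
  {p45, p46} × {46} = {(p45,46), (p46,46)}
  {p46} × {46, 48} = {(p46,46), (p46,48)}
  {p46, p47} × {46} = {(p46,46), (p47,46)}
  {p45} × {46, 47, 48} = {(p45,46), (p45,47), (p45,48)}
  {p45, p46, p47} × {46} = {(p45,46), (p46,46), (p47,46)}
  {p46} × {46, 47, 48} = {(p46,46), (p46,47), (p46,48)}
  {p45, p46} × {46, 48} = {(p45,46), (p45,48), (p46,46), (p46,48)}
  {p46, p47} × {46, 48} = {(p46,46), (p46,48), (p47,46), (p47,48)}
  {p45, p46} × {46, 47, 48} = {(p45,46), (p45,47), (p45,48), (p46,46), (p46,47), (p46,48)}
  {p45, p46, p47} × {46, 48} = {(p45,46), (p45,48), (p46,46), (p46,48), (p47,46), (p47,48)}
  {p46, p47} × {46, 47, 48} = {(p46,46), (p46,47), (p46,48), (p47,46), (p47,47), (p47,48)}
  {p45, p46, p47} × {46, 47, 48} = {(p45,46), (p45,47), (p45,48), (p46,46), (p46,47), (p46,48), (p47,46), (p47,47), (p47,48)}
These 16 distinct sets form the basis B.
Close under arbitrary unions to get τ_{X×Y}; counting gives |τ_{X×Y}| = 40.


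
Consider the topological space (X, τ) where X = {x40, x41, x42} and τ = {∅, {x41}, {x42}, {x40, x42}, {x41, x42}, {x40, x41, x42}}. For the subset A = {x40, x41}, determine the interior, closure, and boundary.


int(A) = {x41}, cl(A) = {x40, x41}, ∂A = {x40}.

Closed sets in (X, τ) are complements of opens:
  closed(X, τ) = {∅, {x40}, {x41}, {x40, x41}, {x40, x42}, {x40, x41, x42}}.
int(A) = ⋃ {U ∈ τ : U ⊆ A}. Opens contained in A: ∅, {x41}.
Taking the union of these: int(A) = {x41}.
cl(A) = ⋂ {C closed : A ⊆ C}. Closed sets containing A: {x40, x41}, {x40, x41, x42}.
Intersecting these: cl(A) = {x40, x41}.
∂A = cl(A) ∖ int(A) = {x40, x41} ∖ {x41} = {x40}.


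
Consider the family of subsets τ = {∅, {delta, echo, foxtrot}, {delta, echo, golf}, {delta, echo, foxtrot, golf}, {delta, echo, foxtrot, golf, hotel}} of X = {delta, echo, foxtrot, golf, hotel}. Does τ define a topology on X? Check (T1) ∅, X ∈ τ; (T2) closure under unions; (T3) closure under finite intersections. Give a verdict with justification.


τ is NOT a topology on X.

Axiom (T1): ∅ ∈ τ? Yes; X ∈ τ? Yes.
Axiom (T2/T3): check pairwise unions and intersections of members of τ.
Counterexample for (T3): {delta, echo, foxtrot} ∩ {delta, echo, golf} = {delta, echo} ∉ τ. Therefore τ is NOT a topology.


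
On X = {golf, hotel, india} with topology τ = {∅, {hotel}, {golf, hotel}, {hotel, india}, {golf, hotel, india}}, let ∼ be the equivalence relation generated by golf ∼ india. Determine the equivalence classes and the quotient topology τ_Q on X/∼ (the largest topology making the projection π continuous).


X/∼ = {[golf=india], [hotel]}; |τ_Q| = 3.

Equivalence classes: [golf=india], [hotel].
Quotient map π: X → X/∼ sends golf ↦ [golf=india], hotel ↦ [hotel], india ↦ [golf=india].
For each subset V ⊆ X/∼, compute π^{-1}(V) ⊆ X and check whether π^{-1}(V) ∈ τ. V is open in τ_Q iff π^{-1}(V) ∈ τ.
  V = {}: π^{-1}(V) = ∅ ∈ τ ✓.
  V = {[golf=india]}: π^{-1}(V) = {golf, india} ∉ τ ✗.
  V = {[hotel]}: π^{-1}(V) = {hotel} ∈ τ ✓.
  V = {[golf=india], [hotel]}: π^{-1}(V) = {golf, hotel, india} ∈ τ ✓.
Open sets in the quotient: τ_Q = {{}, {[hotel]}, {[golf=india], [hotel]}} (3 elements).


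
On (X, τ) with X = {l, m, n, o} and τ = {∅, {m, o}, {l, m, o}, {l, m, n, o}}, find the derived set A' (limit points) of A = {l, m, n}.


A' = {l, n, o}

For each x ∈ X, list the open sets U ∈ τ with x ∈ U, then check whether U ∩ (A ∖ {x}) ≠ ∅ for every such U.
  x = l: opens ∋ x are {l, m, o}, {l, m, n, o}; each meets A ∖ {l}, so x IS a limit point.
  x = m: open {m, o} ∋ x has {m, o} ∩ (A ∖ {m}) = ∅, so x is NOT a limit point.
  x = n: opens ∋ x are {l, m, n, o}; each meets A ∖ {n}, so x IS a limit point.
  x = o: opens ∋ x are {m, o}, {l, m, o}, {l, m, n, o}; each meets A ∖ {o}, so x IS a limit point.
Collecting: A' = {l, n, o}.


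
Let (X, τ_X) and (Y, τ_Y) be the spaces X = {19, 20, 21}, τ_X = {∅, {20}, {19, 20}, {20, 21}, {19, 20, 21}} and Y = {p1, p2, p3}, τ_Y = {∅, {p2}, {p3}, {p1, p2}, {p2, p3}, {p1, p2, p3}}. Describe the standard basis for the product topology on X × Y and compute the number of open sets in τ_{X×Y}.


Basis B = {∅ × ∅, {20} × {p2}, {20} × {p3}, {19, 20} × {p2}, {19, 20} × {p3}, {20} × {p1, p2}, {20} × {p2, p3}, {20, 21} × {p2}, {20, 21} × {p3}, {19, 20, 21} × {p2}, {19, 20, 21} × {p3}, {20} × {p1, p2, p3}, {19, 20} × {p1, p2}, {19, 20} × {p2, p3}, {20, 21} × {p1, p2}, {20, 21} × {p2, p3}, {19, 20} × {p1, p2, p3}, {19, 20, 21} × {p1, p2}, {19, 20, 21} × {p2, p3}, {20, 21} × {p1, p2, p3}, {19, 20, 21} × {p1, p2, p3}}; |τ_{X×Y}| = 70.

Enumerate products U × V with U ∈ τ_X, V ∈ τ_Y (deduplicated):
  ∅ × ∅ = {} (∅)
  {20} × {p2} = {(20,p2)}
  {20} × {p3} = {(20,p3)}
  {19, 20} × {p2} = {(19,p2), (20,p2)}
  {19, 20} × {p3} = {(19,p3), (20,p3)}
  {20} × {p1, p2} = {(20,p1), (20,p2)}
  {20} × {p2, p3} = {(20,p2), (20,p3)}
  {20, 21} × {p2} = {(20,p2), (21,p2)}
  {20, 21} × {p3} = {(20,p3), (21,p3)}
  {19, 20, 21} × {p2} = {(19,p2), (20,p2), (21,p2)}
  {19, 20, 21} × {p3} = {(19,p3), (20,p3), (21,p3)}
  {20} × {p1, p2, p3} = {(20,p1), (20,p2), (20,p3)}
  {19, 20} × {p1, p2} = {(19,p1), (19,p2), (20,p1), (20,p2)}
  {19, 20} × {p2, p3} = {(19,p2), (19,p3), (20,p2), (20,p3)}
  {20, 21} × {p1, p2} = {(20,p1), (20,p2), (21,p1), (21,p2)}
  {20, 21} × {p2, p3} = {(20,p2), (20,p3), (21,p2), (21,p3)}
  {19, 20} × {p1, p2, p3} = {(19,p1), (19,p2), (19,p3), (20,p1), (20,p2), (20,p3)}
  {19, 20, 21} × {p1, p2} = {(19,p1), (19,p2), (20,p1), (20,p2), (21,p1), (21,p2)}
  {19, 20, 21} × {p2, p3} = {(19,p2), (19,p3), (20,p2), (20,p3), (21,p2), (21,p3)}
  {20, 21} × {p1, p2, p3} = {(20,p1), (20,p2), (20,p3), (21,p1), (21,p2), (21,p3)}
  {19, 20, 21} × {p1, p2, p3} = {(19,p1), (19,p2), (19,p3), (20,p1), (20,p2), (20,p3), (21,p1), (21,p2), (21,p3)}
These 21 distinct sets form the basis B.
Close under arbitrary unions to get τ_{X×Y}; counting gives |τ_{X×Y}| = 70.


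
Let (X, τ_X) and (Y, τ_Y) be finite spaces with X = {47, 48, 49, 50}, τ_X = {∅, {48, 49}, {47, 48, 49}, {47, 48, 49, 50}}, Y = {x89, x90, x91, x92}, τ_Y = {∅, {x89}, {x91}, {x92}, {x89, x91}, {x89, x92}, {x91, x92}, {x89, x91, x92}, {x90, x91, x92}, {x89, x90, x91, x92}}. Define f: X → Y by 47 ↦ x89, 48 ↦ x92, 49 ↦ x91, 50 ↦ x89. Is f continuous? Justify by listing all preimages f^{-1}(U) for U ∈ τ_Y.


f is NOT continuous.

Compute f^{-1}(U) for each U ∈ τ_Y:
  U = ∅: f^{-1}(U) = ∅ ∈ τ_X ✓.
  U = {x89}: f^{-1}(U) = {47, 50} ∉ τ_X ✗.
  U = {x91}: f^{-1}(U) = {49} ∉ τ_X ✗.
  U = {x92}: f^{-1}(U) = {48} ∉ τ_X ✗.
  U = {x89, x91}: f^{-1}(U) = {47, 49, 50} ∉ τ_X ✗.
  U = {x89, x92}: f^{-1}(U) = {47, 48, 50} ∉ τ_X ✗.
  U = {x91, x92}: f^{-1}(U) = {48, 49} ∈ τ_X ✓.
  U = {x89, x91, x92}: f^{-1}(U) = {47, 48, 49, 50} ∈ τ_X ✓.
  U = {x90, x91, x92}: f^{-1}(U) = {48, 49} ∈ τ_X ✓.
  U = {x89, x90, x91, x92}: f^{-1}(U) = {47, 48, 49, 50} ∈ τ_X ✓.
Found U = {x89} with f^{-1}(U) = {47, 50} not in τ_X. Therefore f is NOT continuous.


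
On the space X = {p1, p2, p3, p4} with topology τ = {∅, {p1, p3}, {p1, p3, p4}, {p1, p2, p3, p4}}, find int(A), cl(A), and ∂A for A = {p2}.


int(A) = ∅, cl(A) = {p2}, ∂A = {p2}.

Closed sets in (X, τ) are complements of opens:
  closed(X, τ) = {∅, {p2}, {p2, p4}, {p1, p2, p3, p4}}.
int(A) = ⋃ {U ∈ τ : U ⊆ A}. Opens contained in A: ∅.
Taking the union of these: int(A) = ∅.
cl(A) = ⋂ {C closed : A ⊆ C}. Closed sets containing A: {p2}, {p2, p4}, {p1, p2, p3, p4}.
Intersecting these: cl(A) = {p2}.
∂A = cl(A) ∖ int(A) = {p2} ∖ ∅ = {p2}.
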